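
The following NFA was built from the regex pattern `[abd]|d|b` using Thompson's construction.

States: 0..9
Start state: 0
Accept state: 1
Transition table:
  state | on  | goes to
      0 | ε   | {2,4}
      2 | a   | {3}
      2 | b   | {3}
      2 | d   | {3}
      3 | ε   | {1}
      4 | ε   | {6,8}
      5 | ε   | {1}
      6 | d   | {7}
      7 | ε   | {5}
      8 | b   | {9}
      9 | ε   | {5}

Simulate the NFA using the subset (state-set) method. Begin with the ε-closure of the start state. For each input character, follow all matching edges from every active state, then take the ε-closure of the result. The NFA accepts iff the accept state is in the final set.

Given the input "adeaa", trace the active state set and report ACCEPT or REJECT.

Answer: REJECT

Steps:
S₀ = ε-closure({0}) = {0,2,4,6,8}
'a' @ 1: {1,3}  (accept∈set)
'd' @ 2: {}  — state set empty
rest 'eaa' ignored (set empty)
after full input: {}  (accept=1 not in)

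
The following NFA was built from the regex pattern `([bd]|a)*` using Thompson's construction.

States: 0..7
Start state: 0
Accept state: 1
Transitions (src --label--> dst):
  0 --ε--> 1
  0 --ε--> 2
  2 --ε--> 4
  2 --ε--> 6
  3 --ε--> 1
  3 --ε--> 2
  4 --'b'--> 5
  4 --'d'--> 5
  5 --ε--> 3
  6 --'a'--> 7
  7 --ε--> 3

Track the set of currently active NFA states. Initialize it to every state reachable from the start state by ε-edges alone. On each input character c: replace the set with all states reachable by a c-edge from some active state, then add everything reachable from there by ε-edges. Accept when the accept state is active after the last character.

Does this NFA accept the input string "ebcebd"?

start: ε-closure({0}) = {0,1,2,4,6}
'e' @ 1: {}  — state set empty
rest 'bcebd' ignored (set empty)
after full input: {}  (accept=1 not in)

Answer: REJECT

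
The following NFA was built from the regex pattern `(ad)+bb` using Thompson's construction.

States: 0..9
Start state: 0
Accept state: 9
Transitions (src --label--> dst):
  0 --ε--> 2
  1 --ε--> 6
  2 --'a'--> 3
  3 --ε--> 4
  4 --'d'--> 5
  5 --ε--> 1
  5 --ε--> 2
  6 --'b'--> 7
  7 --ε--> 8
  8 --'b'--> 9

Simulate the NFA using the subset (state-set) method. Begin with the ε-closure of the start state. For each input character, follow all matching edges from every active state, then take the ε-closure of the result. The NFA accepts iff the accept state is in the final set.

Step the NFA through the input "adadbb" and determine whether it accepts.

Answer: ACCEPT

Trace:
start: ε-closure({0}) = {0,2}
'a' @ 1: {3,4}
'd' @ 2: {1,2,5,6}
'a' @ 3: {3,4}
'd' @ 4: {1,2,5,6}
'b' @ 5: {7,8}
'b' @ 6: {9}  ✓accept
after full input: {9}  (accept=9 in)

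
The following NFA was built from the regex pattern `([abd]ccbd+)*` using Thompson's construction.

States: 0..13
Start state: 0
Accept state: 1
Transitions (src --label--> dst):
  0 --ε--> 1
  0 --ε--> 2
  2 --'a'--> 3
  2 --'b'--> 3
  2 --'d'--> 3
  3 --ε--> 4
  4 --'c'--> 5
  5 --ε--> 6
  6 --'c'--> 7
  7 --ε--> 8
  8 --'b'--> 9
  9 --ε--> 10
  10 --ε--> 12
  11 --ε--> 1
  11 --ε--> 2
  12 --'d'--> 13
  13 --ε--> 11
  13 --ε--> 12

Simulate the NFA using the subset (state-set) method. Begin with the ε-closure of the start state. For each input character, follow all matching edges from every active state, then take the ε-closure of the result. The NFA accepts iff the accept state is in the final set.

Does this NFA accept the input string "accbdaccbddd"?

initial (ε-close {0}): {0,1,2}
'a' @ 1: {3,4}
'c' @ 2: {5,6}
'c' @ 3: {7,8}
'b' @ 4: {9,10,12}
'd' @ 5: {1,2,11,12,13}  ✓accept
'a' @ 6: {3,4}
'c' @ 7: {5,6}
'c' @ 8: {7,8}
'b' @ 9: {9,10,12}
'd' @ 10: {1,2,11,12,13}  ✓accept
'd' @ 11: {1,2,3,4,11,12,13}  ✓accept
'd' @ 12: {1,2,3,4,11,12,13}  ✓accept
after full input: {1,2,3,4,11,12,13}  (accept=1 in)

Answer: ACCEPT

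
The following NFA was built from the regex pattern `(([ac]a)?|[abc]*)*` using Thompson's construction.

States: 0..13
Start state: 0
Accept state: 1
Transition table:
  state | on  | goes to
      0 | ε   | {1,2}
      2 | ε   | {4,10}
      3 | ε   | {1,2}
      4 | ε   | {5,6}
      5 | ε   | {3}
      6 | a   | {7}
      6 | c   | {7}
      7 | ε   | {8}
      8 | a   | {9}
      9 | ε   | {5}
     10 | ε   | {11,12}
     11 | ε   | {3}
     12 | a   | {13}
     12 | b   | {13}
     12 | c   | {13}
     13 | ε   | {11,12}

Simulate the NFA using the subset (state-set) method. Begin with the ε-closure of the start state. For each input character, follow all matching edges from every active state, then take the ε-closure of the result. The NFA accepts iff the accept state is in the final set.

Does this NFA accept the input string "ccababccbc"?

Answer: ACCEPT

Steps:
initial (ε-close {0}): {0,1,2,3,4,5,6,10,11,12}
'c' @ 1: {1,2,3,4,5,6,7,8,10,11,12,13}  [accepting]
'c' @ 2: {1,2,3,4,5,6,7,8,10,11,12,13}  [accepting]
'a' @ 3: {1,2,3,4,5,6,7,8,9,10,11,12,13}  [accepting]
'b' @ 4: {1,2,3,4,5,6,10,11,12,13}  [accepting]
'a' @ 5: {1,2,3,4,5,6,7,8,10,11,12,13}  [accepting]
'b' @ 6: {1,2,3,4,5,6,10,11,12,13}  [accepting]
'c' @ 7: {1,2,3,4,5,6,7,8,10,11,12,13}  [accepting]
'c' @ 8: {1,2,3,4,5,6,7,8,10,11,12,13}  [accepting]
'b' @ 9: {1,2,3,4,5,6,10,11,12,13}  [accepting]
'c' @ 10: {1,2,3,4,5,6,7,8,10,11,12,13}  [accepting]
after full input: {1,2,3,4,5,6,7,8,10,11,12,13}  (accept=1 in)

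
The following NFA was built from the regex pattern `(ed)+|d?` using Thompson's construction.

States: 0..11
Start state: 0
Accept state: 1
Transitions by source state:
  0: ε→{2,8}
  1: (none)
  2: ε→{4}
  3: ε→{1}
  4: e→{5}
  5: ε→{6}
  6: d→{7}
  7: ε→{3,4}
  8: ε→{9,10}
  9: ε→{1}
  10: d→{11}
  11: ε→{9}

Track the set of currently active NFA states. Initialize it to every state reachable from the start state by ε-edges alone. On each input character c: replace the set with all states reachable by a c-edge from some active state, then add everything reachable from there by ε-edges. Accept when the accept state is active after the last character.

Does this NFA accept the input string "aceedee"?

Answer: REJECT

Derivation:
S₀ = ε-closure({0}) = {0,1,2,4,8,9,10}
'a' @ 1: {}  — no active states
rest 'ceedee' ignored (set empty)
final: {}; accept 1 not in set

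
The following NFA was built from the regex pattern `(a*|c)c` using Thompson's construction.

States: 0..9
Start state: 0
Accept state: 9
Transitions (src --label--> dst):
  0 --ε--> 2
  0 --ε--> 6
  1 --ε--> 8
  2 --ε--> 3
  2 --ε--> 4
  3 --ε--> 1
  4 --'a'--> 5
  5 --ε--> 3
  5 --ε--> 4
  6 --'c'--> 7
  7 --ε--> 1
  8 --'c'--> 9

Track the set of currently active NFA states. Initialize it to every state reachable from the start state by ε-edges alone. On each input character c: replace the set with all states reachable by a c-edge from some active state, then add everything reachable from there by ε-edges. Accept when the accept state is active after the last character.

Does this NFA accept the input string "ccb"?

start: ε-closure({0}) = {0,1,2,3,4,6,8}
'c' @ 1: {1,7,8,9}  [accepting]
'c' @ 2: {9}  [accepting]
'b' @ 3: {}  — state set empty
after full input: {}  (accept=9 not in)

Answer: REJECT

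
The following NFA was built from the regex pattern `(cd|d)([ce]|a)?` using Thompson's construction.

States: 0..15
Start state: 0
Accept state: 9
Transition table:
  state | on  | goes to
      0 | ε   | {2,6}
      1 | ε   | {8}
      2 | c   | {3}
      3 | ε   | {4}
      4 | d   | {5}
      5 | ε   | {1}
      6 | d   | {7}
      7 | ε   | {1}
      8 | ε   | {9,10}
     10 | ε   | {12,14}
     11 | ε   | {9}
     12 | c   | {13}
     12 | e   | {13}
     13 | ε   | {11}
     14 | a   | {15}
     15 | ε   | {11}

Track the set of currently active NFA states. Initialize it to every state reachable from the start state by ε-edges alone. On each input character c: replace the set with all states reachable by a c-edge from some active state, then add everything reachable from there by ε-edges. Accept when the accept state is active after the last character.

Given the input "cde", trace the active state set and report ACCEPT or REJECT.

initial (ε-close {0}): {0,2,6}
'c' @ 1: {3,4}
'd' @ 2: {1,5,8,9,10,12,14}  [accepting]
'e' @ 3: {9,11,13}  [accepting]
end set {9,11,13} — state 9 in

Answer: ACCEPT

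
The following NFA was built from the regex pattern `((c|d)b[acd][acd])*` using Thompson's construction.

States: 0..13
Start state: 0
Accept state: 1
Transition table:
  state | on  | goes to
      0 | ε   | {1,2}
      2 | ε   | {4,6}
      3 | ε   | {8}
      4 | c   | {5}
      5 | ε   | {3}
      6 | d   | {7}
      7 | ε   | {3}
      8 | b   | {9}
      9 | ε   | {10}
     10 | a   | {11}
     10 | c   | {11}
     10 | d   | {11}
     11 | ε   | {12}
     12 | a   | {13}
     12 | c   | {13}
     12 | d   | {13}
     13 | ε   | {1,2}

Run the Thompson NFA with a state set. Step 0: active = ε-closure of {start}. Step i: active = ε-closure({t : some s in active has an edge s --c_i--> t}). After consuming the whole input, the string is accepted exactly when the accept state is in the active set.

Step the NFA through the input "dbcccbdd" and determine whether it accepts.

S₀ = ε-closure({0}) = {0,1,2,4,6}
'd' @ 1: {3,7,8}
'b' @ 2: {9,10}
'c' @ 3: {11,12}
'c' @ 4: {1,2,4,6,13}  ✓accept
'c' @ 5: {3,5,8}
'b' @ 6: {9,10}
'd' @ 7: {11,12}
'd' @ 8: {1,2,4,6,13}  ✓accept
final: {1,2,4,6,13}; accept 1 in set

Answer: ACCEPT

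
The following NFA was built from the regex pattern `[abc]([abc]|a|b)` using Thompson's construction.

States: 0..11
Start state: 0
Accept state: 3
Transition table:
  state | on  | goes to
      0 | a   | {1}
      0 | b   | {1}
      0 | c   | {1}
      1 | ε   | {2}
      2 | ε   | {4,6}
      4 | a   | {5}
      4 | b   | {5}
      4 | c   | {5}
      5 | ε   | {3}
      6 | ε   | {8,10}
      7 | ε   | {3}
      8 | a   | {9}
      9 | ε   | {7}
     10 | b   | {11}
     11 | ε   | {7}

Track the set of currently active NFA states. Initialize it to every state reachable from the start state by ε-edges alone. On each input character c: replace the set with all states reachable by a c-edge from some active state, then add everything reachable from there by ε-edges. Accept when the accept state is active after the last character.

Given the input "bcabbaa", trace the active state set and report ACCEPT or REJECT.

start: ε-closure({0}) = {0}
'b' @ 1: {1,2,4,6,8,10}
'c' @ 2: {3,5}  (accept∈set)
'a' @ 3: {}  — state set empty
rest 'bbaa' ignored (set empty)
final: {}; accept 3 not in set

Answer: REJECT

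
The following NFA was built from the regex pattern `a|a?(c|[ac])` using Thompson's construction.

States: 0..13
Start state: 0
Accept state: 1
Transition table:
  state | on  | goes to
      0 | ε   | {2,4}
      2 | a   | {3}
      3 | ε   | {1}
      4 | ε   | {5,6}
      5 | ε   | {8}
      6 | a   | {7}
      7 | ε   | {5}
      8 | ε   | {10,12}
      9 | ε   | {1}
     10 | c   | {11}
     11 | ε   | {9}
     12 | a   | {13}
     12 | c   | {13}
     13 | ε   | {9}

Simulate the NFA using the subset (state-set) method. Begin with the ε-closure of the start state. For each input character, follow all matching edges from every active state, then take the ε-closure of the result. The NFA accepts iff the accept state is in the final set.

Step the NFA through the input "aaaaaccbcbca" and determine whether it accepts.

S₀ = ε-closure({0}) = {0,2,4,5,6,8,10,12}
'a' @ 1: {1,3,5,7,8,9,10,12,13}  (accept∈set)
'a' @ 2: {1,9,13}  (accept∈set)
'a' @ 3: {}  — no active states
rest 'aaccbcbca' ignored (set empty)
end set {} — state 1 not in

Answer: REJECT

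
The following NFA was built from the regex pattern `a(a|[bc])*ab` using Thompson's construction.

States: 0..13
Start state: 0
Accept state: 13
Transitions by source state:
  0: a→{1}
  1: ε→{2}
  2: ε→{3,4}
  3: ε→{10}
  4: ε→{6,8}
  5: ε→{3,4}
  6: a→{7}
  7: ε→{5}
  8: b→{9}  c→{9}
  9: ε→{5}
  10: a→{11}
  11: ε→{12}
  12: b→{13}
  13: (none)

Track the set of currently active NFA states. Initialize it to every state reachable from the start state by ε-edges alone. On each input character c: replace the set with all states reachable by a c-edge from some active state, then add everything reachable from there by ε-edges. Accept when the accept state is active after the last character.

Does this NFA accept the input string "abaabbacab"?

Answer: ACCEPT

Trace:
start: ε-closure({0}) = {0}
'a' @ 1: {1,2,3,4,6,8,10}
'b' @ 2: {3,4,5,6,8,9,10}
'a' @ 3: {3,4,5,6,7,8,10,11,12}
'a' @ 4: {3,4,5,6,7,8,10,11,12}
'b' @ 5: {3,4,5,6,8,9,10,13}  ✓accept
'b' @ 6: {3,4,5,6,8,9,10}
'a' @ 7: {3,4,5,6,7,8,10,11,12}
'c' @ 8: {3,4,5,6,8,9,10}
'a' @ 9: {3,4,5,6,7,8,10,11,12}
'b' @ 10: {3,4,5,6,8,9,10,13}  ✓accept
final: {3,4,5,6,8,9,10,13}; accept 13 in set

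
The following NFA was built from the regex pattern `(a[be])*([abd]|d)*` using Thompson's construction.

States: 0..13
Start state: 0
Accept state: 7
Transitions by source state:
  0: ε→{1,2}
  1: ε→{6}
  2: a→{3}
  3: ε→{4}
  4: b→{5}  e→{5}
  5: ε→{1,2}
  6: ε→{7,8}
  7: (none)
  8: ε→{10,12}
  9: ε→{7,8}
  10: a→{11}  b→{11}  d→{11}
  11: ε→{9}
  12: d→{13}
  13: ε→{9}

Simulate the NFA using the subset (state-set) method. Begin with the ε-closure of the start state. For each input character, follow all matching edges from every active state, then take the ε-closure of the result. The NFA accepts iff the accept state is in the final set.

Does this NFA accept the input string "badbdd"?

Answer: ACCEPT

Derivation:
S₀ = ε-closure({0}) = {0,1,2,6,7,8,10,12}
'b' @ 1: {7,8,9,10,11,12}  ✓accept
'a' @ 2: {7,8,9,10,11,12}  ✓accept
'd' @ 3: {7,8,9,10,11,12,13}  ✓accept
'b' @ 4: {7,8,9,10,11,12}  ✓accept
'd' @ 5: {7,8,9,10,11,12,13}  ✓accept
'd' @ 6: {7,8,9,10,11,12,13}  ✓accept
end set {7,8,9,10,11,12,13} — state 7 in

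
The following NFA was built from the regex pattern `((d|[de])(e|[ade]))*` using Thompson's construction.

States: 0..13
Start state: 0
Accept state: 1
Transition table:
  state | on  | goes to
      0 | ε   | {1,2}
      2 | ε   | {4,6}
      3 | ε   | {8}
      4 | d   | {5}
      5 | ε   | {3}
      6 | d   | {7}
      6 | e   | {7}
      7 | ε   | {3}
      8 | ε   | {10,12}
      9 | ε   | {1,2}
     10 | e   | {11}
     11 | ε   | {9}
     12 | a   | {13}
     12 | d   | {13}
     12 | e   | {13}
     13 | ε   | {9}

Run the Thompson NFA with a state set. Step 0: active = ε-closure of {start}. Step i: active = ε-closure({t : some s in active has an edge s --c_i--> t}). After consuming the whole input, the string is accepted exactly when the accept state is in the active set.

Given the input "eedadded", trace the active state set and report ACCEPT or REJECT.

start: ε-closure({0}) = {0,1,2,4,6}
'e' @ 1: {3,7,8,10,12}
'e' @ 2: {1,2,4,6,9,11,13}  [accepting]
'd' @ 3: {3,5,7,8,10,12}
'a' @ 4: {1,2,4,6,9,13}  [accepting]
'd' @ 5: {3,5,7,8,10,12}
'd' @ 6: {1,2,4,6,9,13}  [accepting]
'e' @ 7: {3,7,8,10,12}
'd' @ 8: {1,2,4,6,9,13}  [accepting]
end set {1,2,4,6,9,13} — state 1 in

Answer: ACCEPT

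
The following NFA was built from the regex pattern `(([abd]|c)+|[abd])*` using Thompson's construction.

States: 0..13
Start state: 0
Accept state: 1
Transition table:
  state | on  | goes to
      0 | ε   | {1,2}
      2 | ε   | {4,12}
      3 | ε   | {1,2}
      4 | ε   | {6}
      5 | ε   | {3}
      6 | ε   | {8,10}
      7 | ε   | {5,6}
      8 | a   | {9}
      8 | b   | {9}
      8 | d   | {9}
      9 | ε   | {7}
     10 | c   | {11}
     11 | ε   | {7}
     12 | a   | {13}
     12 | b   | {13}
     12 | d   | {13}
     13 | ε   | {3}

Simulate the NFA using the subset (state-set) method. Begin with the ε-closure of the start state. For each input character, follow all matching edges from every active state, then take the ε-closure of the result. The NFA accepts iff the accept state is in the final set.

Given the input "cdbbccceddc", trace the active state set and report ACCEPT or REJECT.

Answer: REJECT

Derivation:
S₀ = ε-closure({0}) = {0,1,2,4,6,8,10,12}
'c' @ 1: {1,2,3,4,5,6,7,8,10,11,12}  ✓accept
'd' @ 2: {1,2,3,4,5,6,7,8,9,10,12,13}  ✓accept
'b' @ 3: {1,2,3,4,5,6,7,8,9,10,12,13}  ✓accept
'b' @ 4: {1,2,3,4,5,6,7,8,9,10,12,13}  ✓accept
'c' @ 5: {1,2,3,4,5,6,7,8,10,11,12}  ✓accept
'c' @ 6: {1,2,3,4,5,6,7,8,10,11,12}  ✓accept
'c' @ 7: {1,2,3,4,5,6,7,8,10,11,12}  ✓accept
'e' @ 8: {}  — state set empty
rest 'ddc' ignored (set empty)
after full input: {}  (accept=1 not in)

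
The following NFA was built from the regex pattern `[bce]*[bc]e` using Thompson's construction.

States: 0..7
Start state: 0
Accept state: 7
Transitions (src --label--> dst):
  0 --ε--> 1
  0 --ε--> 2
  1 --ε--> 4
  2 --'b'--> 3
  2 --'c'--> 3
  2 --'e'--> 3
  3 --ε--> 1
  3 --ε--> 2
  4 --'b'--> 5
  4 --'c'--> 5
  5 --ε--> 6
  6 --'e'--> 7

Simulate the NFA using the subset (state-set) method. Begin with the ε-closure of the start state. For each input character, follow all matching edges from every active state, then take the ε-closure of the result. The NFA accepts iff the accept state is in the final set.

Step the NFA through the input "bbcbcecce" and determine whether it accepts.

S₀ = ε-closure({0}) = {0,1,2,4}
'b' @ 1: {1,2,3,4,5,6}
'b' @ 2: {1,2,3,4,5,6}
'c' @ 3: {1,2,3,4,5,6}
'b' @ 4: {1,2,3,4,5,6}
'c' @ 5: {1,2,3,4,5,6}
'e' @ 6: {1,2,3,4,7}  (accept∈set)
'c' @ 7: {1,2,3,4,5,6}
'c' @ 8: {1,2,3,4,5,6}
'e' @ 9: {1,2,3,4,7}  (accept∈set)
end set {1,2,3,4,7} — state 7 in

Answer: ACCEPT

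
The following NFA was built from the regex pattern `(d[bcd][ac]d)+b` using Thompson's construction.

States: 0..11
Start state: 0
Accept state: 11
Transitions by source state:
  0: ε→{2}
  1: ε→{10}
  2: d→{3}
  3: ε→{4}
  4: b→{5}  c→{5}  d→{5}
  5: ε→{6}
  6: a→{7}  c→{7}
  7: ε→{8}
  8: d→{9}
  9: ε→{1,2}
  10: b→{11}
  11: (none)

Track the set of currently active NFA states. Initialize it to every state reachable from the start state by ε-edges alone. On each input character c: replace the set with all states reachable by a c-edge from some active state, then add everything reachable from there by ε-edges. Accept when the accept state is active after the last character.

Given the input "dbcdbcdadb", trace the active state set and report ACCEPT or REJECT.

Answer: REJECT

Steps:
S₀ = ε-closure({0}) = {0,2}
'd' @ 1: {3,4}
'b' @ 2: {5,6}
'c' @ 3: {7,8}
'd' @ 4: {1,2,9,10}
'b' @ 5: {11}  [accepting]
'c' @ 6: {}  — state set empty
rest 'dadb' ignored (set empty)
after full input: {}  (accept=11 not in)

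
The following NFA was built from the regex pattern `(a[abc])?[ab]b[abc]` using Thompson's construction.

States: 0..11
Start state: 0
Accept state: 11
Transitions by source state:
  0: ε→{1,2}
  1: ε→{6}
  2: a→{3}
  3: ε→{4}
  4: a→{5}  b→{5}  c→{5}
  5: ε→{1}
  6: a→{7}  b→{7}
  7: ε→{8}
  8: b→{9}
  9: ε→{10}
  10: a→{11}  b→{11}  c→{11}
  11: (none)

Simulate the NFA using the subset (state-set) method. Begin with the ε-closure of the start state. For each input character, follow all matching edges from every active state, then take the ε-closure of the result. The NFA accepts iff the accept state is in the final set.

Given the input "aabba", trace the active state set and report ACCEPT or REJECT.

start: ε-closure({0}) = {0,1,2,6}
'a' @ 1: {3,4,7,8}
'a' @ 2: {1,5,6}
'b' @ 3: {7,8}
'b' @ 4: {9,10}
'a' @ 5: {11}  [accepting]
final: {11}; accept 11 in set

Answer: ACCEPT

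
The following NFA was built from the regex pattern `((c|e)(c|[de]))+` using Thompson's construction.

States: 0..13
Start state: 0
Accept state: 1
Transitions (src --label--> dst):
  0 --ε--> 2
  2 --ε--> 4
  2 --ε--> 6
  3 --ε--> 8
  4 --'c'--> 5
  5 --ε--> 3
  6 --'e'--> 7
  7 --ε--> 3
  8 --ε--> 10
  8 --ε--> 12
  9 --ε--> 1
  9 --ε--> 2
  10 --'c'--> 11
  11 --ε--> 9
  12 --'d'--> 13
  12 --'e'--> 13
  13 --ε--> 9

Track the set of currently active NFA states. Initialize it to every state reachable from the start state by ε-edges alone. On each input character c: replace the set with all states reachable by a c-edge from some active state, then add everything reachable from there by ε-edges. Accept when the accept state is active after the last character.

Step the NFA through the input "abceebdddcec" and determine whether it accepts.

Answer: REJECT

Steps:
S₀ = ε-closure({0}) = {0,2,4,6}
'a' @ 1: {}  — state set empty
rest 'bceebdddcec' ignored (set empty)
end set {} — state 1 not in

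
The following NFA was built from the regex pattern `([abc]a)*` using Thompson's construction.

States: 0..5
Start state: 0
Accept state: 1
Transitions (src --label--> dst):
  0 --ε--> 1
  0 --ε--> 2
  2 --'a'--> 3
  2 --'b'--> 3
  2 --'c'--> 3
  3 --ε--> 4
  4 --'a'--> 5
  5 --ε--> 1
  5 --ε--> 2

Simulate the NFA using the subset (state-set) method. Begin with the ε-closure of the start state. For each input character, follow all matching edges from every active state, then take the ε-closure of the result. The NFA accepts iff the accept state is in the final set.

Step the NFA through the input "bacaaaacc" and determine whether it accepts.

start: ε-closure({0}) = {0,1,2}
'b' @ 1: {3,4}
'a' @ 2: {1,2,5}  [accepting]
'c' @ 3: {3,4}
'a' @ 4: {1,2,5}  [accepting]
'a' @ 5: {3,4}
'a' @ 6: {1,2,5}  [accepting]
'a' @ 7: {3,4}
'c' @ 8: {}  — no active states
rest 'c' ignored (set empty)
after full input: {}  (accept=1 not in)

Answer: REJECT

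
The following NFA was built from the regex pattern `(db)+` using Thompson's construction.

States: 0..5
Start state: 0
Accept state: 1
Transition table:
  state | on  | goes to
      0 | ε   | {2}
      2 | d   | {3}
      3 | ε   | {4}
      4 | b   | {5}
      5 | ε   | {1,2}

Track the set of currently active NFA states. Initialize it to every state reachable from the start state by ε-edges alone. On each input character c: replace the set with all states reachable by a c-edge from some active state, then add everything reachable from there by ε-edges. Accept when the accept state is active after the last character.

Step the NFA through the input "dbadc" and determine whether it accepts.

start: ε-closure({0}) = {0,2}
'd' @ 1: {3,4}
'b' @ 2: {1,2,5}  (accept∈set)
'a' @ 3: {}  — dead — no transitions
rest 'dc' ignored (set empty)
after full input: {}  (accept=1 not in)

Answer: REJECT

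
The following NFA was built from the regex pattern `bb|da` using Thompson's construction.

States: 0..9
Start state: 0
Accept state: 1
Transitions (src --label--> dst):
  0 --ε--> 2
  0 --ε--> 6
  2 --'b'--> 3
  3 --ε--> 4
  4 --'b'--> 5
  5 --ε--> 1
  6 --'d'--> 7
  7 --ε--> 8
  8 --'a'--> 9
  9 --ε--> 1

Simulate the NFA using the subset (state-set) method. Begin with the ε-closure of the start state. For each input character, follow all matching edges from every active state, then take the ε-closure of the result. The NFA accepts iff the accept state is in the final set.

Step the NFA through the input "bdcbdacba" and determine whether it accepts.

S₀ = ε-closure({0}) = {0,2,6}
'b' @ 1: {3,4}
'd' @ 2: {}  — dead — no transitions
rest 'cbdacba' ignored (set empty)
final: {}; accept 1 not in set

Answer: REJECT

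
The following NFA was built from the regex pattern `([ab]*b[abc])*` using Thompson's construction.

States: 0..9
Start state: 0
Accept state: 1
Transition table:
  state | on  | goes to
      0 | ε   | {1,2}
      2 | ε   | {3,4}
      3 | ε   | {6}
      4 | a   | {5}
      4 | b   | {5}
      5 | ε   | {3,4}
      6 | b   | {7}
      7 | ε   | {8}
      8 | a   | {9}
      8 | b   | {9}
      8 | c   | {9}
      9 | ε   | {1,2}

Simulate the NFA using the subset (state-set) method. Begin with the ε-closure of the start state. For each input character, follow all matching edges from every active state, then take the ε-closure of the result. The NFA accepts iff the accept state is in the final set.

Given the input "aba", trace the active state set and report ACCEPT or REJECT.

Answer: ACCEPT

Derivation:
start: ε-closure({0}) = {0,1,2,3,4,6}
'a' @ 1: {3,4,5,6}
'b' @ 2: {3,4,5,6,7,8}
'a' @ 3: {1,2,3,4,5,6,9}  (accept∈set)
end set {1,2,3,4,5,6,9} — state 1 in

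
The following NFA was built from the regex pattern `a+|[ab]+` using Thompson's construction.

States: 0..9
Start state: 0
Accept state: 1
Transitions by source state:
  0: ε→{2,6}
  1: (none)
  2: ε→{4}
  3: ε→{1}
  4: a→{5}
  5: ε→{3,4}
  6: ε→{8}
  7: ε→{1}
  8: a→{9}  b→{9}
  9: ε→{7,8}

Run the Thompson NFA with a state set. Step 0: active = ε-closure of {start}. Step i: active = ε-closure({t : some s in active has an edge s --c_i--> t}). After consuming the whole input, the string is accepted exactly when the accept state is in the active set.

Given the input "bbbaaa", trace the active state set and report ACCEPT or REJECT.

start: ε-closure({0}) = {0,2,4,6,8}
'b' @ 1: {1,7,8,9}  (accept∈set)
'b' @ 2: {1,7,8,9}  (accept∈set)
'b' @ 3: {1,7,8,9}  (accept∈set)
'a' @ 4: {1,7,8,9}  (accept∈set)
'a' @ 5: {1,7,8,9}  (accept∈set)
'a' @ 6: {1,7,8,9}  (accept∈set)
after full input: {1,7,8,9}  (accept=1 in)

Answer: ACCEPT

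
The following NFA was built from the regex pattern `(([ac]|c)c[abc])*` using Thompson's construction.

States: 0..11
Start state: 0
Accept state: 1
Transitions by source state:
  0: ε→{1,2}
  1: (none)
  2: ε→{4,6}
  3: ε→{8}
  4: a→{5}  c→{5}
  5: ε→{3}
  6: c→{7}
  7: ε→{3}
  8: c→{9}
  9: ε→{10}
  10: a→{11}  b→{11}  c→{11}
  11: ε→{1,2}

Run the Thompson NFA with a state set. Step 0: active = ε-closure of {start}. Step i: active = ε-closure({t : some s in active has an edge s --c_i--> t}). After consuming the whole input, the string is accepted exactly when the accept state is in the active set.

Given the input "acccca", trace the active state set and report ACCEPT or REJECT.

Answer: ACCEPT

Derivation:
start: ε-closure({0}) = {0,1,2,4,6}
'a' @ 1: {3,5,8}
'c' @ 2: {9,10}
'c' @ 3: {1,2,4,6,11}  (accept∈set)
'c' @ 4: {3,5,7,8}
'c' @ 5: {9,10}
'a' @ 6: {1,2,4,6,11}  (accept∈set)
final: {1,2,4,6,11}; accept 1 in set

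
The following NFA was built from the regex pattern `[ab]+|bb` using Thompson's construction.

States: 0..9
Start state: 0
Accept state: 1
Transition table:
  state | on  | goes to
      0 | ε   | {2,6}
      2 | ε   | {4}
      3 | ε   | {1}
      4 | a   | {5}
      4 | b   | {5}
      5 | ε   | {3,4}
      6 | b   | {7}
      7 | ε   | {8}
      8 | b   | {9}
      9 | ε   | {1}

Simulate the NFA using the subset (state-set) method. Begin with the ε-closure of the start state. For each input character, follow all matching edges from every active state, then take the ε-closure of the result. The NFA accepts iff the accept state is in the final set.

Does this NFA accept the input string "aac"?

S₀ = ε-closure({0}) = {0,2,4,6}
'a' @ 1: {1,3,4,5}  (accept∈set)
'a' @ 2: {1,3,4,5}  (accept∈set)
'c' @ 3: {}  — state set empty
after full input: {}  (accept=1 not in)

Answer: REJECT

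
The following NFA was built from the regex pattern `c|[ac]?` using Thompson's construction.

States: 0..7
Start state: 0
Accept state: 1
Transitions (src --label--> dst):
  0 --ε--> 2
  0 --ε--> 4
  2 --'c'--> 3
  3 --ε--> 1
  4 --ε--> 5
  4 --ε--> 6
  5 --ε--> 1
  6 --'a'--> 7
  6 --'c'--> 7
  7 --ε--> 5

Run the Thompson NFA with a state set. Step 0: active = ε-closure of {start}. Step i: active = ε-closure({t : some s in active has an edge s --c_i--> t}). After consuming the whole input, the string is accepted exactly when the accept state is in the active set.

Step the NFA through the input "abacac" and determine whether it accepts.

start: ε-closure({0}) = {0,1,2,4,5,6}
'a' @ 1: {1,5,7}  [accepting]
'b' @ 2: {}  — state set empty
rest 'acac' ignored (set empty)
end set {} — state 1 not in

Answer: REJECT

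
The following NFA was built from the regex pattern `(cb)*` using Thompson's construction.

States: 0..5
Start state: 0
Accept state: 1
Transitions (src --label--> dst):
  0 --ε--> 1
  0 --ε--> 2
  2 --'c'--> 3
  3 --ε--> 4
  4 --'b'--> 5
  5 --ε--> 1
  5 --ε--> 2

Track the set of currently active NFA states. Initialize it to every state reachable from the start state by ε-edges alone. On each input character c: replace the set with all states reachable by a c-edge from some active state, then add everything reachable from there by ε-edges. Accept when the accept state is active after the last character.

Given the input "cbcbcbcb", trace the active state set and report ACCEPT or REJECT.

S₀ = ε-closure({0}) = {0,1,2}
'c' @ 1: {3,4}
'b' @ 2: {1,2,5}  (accept∈set)
'c' @ 3: {3,4}
'b' @ 4: {1,2,5}  (accept∈set)
'c' @ 5: {3,4}
'b' @ 6: {1,2,5}  (accept∈set)
'c' @ 7: {3,4}
'b' @ 8: {1,2,5}  (accept∈set)
after full input: {1,2,5}  (accept=1 in)

Answer: ACCEPT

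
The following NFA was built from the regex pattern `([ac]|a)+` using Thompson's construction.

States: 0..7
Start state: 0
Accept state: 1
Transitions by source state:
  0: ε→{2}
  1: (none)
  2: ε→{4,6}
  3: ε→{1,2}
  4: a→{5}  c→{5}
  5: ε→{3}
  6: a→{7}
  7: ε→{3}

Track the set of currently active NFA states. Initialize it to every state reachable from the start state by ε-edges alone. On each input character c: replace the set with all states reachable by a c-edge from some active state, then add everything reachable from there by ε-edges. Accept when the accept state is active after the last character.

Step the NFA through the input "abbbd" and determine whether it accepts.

Answer: REJECT

Steps:
S₀ = ε-closure({0}) = {0,2,4,6}
'a' @ 1: {1,2,3,4,5,6,7}  (accept∈set)
'b' @ 2: {}  — dead — no transitions
rest 'bbd' ignored (set empty)
after full input: {}  (accept=1 not in)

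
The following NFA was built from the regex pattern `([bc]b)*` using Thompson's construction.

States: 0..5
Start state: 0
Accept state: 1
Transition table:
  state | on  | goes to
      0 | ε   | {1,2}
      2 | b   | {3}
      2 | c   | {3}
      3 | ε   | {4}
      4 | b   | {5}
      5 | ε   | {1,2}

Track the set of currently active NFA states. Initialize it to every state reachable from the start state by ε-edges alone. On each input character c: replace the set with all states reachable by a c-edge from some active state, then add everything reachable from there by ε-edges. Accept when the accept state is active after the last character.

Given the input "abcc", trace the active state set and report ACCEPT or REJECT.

S₀ = ε-closure({0}) = {0,1,2}
'a' @ 1: {}  — dead — no transitions
rest 'bcc' ignored (set empty)
after full input: {}  (accept=1 not in)

Answer: REJECT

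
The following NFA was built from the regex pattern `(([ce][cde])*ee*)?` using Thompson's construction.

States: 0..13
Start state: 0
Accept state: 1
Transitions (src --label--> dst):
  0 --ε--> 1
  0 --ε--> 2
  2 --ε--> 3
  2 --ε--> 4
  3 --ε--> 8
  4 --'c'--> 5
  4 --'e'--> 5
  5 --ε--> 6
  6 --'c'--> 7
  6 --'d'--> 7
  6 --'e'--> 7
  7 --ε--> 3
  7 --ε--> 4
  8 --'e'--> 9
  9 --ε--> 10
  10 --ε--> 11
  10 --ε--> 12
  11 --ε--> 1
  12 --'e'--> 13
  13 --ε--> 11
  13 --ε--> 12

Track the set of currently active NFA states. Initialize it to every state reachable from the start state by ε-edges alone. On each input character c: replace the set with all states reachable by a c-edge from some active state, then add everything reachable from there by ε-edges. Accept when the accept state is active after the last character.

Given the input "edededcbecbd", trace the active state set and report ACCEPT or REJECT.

Answer: REJECT

Trace:
S₀ = ε-closure({0}) = {0,1,2,3,4,8}
'e' @ 1: {1,5,6,9,10,11,12}  ✓accept
'd' @ 2: {3,4,7,8}
'e' @ 3: {1,5,6,9,10,11,12}  ✓accept
'd' @ 4: {3,4,7,8}
'e' @ 5: {1,5,6,9,10,11,12}  ✓accept
'd' @ 6: {3,4,7,8}
'c' @ 7: {5,6}
'b' @ 8: {}  — state set empty
rest 'ecbd' ignored (set empty)
end set {} — state 1 not in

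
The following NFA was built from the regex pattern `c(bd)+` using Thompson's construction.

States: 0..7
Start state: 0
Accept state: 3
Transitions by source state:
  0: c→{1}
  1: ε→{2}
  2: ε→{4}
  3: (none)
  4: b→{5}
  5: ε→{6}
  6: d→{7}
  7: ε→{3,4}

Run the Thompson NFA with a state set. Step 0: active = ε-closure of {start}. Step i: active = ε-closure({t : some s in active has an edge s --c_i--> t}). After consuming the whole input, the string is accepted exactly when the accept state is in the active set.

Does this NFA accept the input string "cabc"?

Answer: REJECT

Steps:
start: ε-closure({0}) = {0}
'c' @ 1: {1,2,4}
'a' @ 2: {}  — no active states
rest 'bc' ignored (set empty)
end set {} — state 3 not in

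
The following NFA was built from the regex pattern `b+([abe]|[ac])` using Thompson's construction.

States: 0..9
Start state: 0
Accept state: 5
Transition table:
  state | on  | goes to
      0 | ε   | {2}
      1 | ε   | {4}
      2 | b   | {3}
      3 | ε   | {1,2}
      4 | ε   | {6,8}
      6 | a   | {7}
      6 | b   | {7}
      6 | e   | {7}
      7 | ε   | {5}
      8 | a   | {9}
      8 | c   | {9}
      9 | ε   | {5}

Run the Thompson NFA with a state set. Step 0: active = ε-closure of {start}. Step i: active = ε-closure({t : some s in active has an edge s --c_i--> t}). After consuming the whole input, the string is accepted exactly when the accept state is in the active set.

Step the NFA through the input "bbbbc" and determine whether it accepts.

initial (ε-close {0}): {0,2}
'b' @ 1: {1,2,3,4,6,8}
'b' @ 2: {1,2,3,4,5,6,7,8}  ✓accept
'b' @ 3: {1,2,3,4,5,6,7,8}  ✓accept
'b' @ 4: {1,2,3,4,5,6,7,8}  ✓accept
'c' @ 5: {5,9}  ✓accept
after full input: {5,9}  (accept=5 in)

Answer: ACCEPT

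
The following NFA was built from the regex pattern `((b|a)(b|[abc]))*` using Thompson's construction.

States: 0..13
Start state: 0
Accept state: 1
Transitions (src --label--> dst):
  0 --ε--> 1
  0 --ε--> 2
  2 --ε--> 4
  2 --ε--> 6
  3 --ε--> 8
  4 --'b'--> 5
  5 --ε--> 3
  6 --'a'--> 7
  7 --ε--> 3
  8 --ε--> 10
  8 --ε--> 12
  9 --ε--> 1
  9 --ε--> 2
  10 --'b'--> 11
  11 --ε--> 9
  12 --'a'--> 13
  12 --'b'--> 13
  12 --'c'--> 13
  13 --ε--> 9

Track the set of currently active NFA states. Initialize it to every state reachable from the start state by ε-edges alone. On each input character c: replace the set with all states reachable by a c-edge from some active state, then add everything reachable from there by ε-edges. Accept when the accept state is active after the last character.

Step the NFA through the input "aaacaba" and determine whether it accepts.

initial (ε-close {0}): {0,1,2,4,6}
'a' @ 1: {3,7,8,10,12}
'a' @ 2: {1,2,4,6,9,13}  (accept∈set)
'a' @ 3: {3,7,8,10,12}
'c' @ 4: {1,2,4,6,9,13}  (accept∈set)
'a' @ 5: {3,7,8,10,12}
'b' @ 6: {1,2,4,6,9,11,13}  (accept∈set)
'a' @ 7: {3,7,8,10,12}
final: {3,7,8,10,12}; accept 1 not in set

Answer: REJECT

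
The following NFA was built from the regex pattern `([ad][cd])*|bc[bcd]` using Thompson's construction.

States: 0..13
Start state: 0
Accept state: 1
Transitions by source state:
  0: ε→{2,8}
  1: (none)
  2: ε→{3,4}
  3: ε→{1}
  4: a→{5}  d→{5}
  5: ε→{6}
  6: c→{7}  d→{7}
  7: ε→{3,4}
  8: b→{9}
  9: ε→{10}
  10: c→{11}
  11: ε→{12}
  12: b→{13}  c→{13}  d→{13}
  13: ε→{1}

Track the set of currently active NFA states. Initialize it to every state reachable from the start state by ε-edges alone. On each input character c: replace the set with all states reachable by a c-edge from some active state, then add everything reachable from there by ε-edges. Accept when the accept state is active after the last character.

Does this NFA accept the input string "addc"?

start: ε-closure({0}) = {0,1,2,3,4,8}
'a' @ 1: {5,6}
'd' @ 2: {1,3,4,7}  (accept∈set)
'd' @ 3: {5,6}
'c' @ 4: {1,3,4,7}  (accept∈set)
final: {1,3,4,7}; accept 1 in set

Answer: ACCEPT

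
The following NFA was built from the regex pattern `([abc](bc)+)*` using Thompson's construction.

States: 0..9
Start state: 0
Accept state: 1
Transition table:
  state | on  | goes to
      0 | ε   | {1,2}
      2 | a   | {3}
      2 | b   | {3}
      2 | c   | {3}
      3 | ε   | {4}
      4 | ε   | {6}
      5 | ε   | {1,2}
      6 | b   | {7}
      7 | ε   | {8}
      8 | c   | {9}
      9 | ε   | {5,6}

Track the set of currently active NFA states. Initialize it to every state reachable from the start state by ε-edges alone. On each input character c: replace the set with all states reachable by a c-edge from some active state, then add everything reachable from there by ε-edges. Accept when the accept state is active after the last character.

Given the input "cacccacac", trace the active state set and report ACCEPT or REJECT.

Answer: REJECT

Steps:
start: ε-closure({0}) = {0,1,2}
'c' @ 1: {3,4,6}
'a' @ 2: {}  — dead — no transitions
rest 'cccacac' ignored (set empty)
end set {} — state 1 not in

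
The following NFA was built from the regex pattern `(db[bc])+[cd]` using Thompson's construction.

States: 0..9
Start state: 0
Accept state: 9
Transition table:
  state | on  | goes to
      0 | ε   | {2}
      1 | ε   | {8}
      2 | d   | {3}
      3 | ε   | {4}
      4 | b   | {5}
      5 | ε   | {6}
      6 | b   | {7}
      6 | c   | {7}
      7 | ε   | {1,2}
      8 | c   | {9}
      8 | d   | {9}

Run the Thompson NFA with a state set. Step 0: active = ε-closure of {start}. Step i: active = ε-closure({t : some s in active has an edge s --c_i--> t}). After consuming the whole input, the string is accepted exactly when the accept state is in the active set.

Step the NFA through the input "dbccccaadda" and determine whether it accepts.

Answer: REJECT

Steps:
start: ε-closure({0}) = {0,2}
'd' @ 1: {3,4}
'b' @ 2: {5,6}
'c' @ 3: {1,2,7,8}
'c' @ 4: {9}  [accepting]
'c' @ 5: {}  — dead — no transitions
rest 'caadda' ignored (set empty)
final: {}; accept 9 not in set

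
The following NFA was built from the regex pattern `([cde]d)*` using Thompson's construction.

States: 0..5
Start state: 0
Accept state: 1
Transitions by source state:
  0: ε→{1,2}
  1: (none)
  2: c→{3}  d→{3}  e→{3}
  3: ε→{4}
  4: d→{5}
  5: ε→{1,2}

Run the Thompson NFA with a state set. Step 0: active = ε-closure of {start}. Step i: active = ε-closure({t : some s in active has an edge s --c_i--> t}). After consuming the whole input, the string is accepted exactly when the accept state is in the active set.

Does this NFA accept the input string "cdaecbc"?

initial (ε-close {0}): {0,1,2}
'c' @ 1: {3,4}
'd' @ 2: {1,2,5}  (accept∈set)
'a' @ 3: {}  — dead — no transitions
rest 'ecbc' ignored (set empty)
after full input: {}  (accept=1 not in)

Answer: REJECT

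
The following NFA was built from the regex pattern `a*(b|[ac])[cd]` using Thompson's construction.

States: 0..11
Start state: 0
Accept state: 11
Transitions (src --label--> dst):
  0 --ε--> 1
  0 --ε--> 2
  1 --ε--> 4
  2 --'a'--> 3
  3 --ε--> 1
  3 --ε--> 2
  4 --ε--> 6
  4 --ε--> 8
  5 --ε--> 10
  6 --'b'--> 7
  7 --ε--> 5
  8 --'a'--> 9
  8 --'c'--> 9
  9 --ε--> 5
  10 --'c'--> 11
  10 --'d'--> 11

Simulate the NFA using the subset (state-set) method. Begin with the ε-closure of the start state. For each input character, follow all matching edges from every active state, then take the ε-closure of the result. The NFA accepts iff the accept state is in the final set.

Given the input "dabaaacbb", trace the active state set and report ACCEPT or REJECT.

Answer: REJECT

Trace:
S₀ = ε-closure({0}) = {0,1,2,4,6,8}
'd' @ 1: {}  — state set empty
rest 'abaaacbb' ignored (set empty)
final: {}; accept 11 not in set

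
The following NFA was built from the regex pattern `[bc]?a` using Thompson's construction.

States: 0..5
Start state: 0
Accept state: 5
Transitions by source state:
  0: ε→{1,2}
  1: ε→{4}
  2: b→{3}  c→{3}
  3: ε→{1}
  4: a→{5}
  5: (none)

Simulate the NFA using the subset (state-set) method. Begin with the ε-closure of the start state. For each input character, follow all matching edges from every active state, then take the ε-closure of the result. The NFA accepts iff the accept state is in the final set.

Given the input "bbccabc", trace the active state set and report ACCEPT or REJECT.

S₀ = ε-closure({0}) = {0,1,2,4}
'b' @ 1: {1,3,4}
'b' @ 2: {}  — state set empty
rest 'ccabc' ignored (set empty)
end set {} — state 5 not in

Answer: REJECT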